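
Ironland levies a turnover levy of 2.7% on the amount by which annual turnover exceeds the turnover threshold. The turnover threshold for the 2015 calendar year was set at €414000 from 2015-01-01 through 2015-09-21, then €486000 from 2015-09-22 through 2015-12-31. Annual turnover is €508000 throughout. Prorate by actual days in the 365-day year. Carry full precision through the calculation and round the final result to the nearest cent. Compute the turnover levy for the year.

€2000.07

2015-01-01 to 2015-09-21: 264 days, exemption €414000 → (€508000 − €414000) × 2.7% × 264/365 = €1835.7041
2015-09-22 to 2015-12-31: 101 days, exemption €486000 → (€508000 − €486000) × 2.7% × 101/365 = €164.3671
Total = €2000.0712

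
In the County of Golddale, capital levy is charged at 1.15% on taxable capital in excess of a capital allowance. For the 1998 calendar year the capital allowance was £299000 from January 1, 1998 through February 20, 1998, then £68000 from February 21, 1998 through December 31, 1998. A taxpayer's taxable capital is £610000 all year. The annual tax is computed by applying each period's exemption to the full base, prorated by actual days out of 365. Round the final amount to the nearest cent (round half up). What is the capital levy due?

January 1 – February 20, 1998: 51 days, exemption £299000 → (£610000 − £299000) × 1.15% × 51/365 = £499.7301
February 21 – December 31, 1998: 314 days, exemption £68000 → (£610000 − £68000) × 1.15% × 314/365 = £5362.0877
Total = £5861.8178

£5861.82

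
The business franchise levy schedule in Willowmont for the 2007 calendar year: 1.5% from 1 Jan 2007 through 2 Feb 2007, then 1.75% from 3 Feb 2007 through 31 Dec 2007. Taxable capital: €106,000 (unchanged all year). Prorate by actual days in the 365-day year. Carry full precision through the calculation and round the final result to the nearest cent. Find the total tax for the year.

€1,831.04

1 Jan – 2 Feb 2007: 33 days at 1.5% → €106,000 × 1.5% × 33/365 = €143.7534
3 Feb – 31 Dec 2007: 332 days at 1.75% → €106,000 × 1.75% × 332/365 = €1,687.2877
Total = €1,831.0411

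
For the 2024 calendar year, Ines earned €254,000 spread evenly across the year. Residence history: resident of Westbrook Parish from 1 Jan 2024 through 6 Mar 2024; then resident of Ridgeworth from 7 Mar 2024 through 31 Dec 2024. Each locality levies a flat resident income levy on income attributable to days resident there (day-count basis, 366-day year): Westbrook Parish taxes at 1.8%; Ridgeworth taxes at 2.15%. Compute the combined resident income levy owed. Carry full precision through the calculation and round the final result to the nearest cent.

€5,300.69

Westbrook Parish, 1 Jan – 6 Mar 2024: 66 days → €254,000 × 1.8% × 66/366 = €824.4590
Ridgeworth, 7 Mar – 31 Dec 2024: 300 days → €254,000 × 2.15% × 300/366 = €4,476.2295
Total = €5,300.6885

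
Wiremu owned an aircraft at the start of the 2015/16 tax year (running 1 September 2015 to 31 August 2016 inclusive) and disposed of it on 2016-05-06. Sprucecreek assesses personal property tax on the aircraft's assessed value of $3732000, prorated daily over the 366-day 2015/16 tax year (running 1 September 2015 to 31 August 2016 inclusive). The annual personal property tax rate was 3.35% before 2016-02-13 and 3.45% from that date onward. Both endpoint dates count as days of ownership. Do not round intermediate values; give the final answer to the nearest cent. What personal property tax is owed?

$85912.48

2015-09-01 to 2016-02-12: 165 days at 3.35% → $3732000 × 3.35% × 165/366 = $56362.3770
2016-02-13 to 2016-05-06: 84 days at 3.45% → $3732000 × 3.45% × 84/366 = $29550.0984
Total = $85912.4754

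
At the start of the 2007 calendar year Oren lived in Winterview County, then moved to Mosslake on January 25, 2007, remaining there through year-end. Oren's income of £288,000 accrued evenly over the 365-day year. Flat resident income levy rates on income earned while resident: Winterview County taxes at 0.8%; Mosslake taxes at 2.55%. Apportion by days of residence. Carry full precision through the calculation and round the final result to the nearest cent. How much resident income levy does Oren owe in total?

£7,012.60

Winterview County, January 1 – January 24, 2007: 24 days → £288,000 × 0.8% × 24/365 = £151.4959
Mosslake, January 25 – December 31, 2007: 341 days → £288,000 × 2.55% × 341/365 = £6,861.1068
Total = £7,012.6027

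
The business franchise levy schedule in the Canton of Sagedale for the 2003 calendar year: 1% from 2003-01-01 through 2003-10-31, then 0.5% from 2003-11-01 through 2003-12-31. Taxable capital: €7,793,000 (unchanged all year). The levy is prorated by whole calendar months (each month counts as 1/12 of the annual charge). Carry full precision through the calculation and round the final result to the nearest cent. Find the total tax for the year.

2003-01-01 to 2003-10-31: 10 months at 1% → €7,793,000 × 1% × 10/12 = €64,941.6667
2003-11-01 to 2003-12-31: 2 months at 0.5% → €7,793,000 × 0.5% × 2/12 = €6,494.1667
Total = €71,435.8333

€71,435.83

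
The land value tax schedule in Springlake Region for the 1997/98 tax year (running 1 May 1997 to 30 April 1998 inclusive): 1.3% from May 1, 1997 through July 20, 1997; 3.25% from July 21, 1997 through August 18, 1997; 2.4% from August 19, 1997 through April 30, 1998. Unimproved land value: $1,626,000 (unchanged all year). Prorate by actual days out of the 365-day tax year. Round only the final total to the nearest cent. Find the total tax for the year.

$36,152.88

May 1 – July 20, 1997: 81 days at 1.3% → $1,626,000 × 1.3% × 81/365 = $4,690.8986
July 21 – August 18, 1997: 29 days at 3.25% → $1,626,000 × 3.25% × 29/365 = $4,198.6438
August 19, 1997 – April 30, 1998: 255 days at 2.4% → $1,626,000 × 2.4% × 255/365 = $27,263.3425
Total = $36,152.8849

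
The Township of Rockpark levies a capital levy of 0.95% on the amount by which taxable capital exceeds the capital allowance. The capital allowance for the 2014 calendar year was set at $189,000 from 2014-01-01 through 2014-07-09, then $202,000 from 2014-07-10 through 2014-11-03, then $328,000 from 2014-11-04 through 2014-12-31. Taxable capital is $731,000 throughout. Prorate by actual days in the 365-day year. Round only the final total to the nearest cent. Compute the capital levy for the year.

$4,899.58

2014-01-01 to 2014-07-09: 190 days, exemption $189,000 → ($731,000 − $189,000) × 0.95% × 190/365 = $2,680.3014
2014-07-10 to 2014-11-03: 117 days, exemption $202,000 → ($731,000 − $202,000) × 0.95% × 117/365 = $1,610.9137
2014-11-04 to 2014-12-31: 58 days, exemption $328,000 → ($731,000 − $328,000) × 0.95% × 58/365 = $608.3644
Total = $4,899.5795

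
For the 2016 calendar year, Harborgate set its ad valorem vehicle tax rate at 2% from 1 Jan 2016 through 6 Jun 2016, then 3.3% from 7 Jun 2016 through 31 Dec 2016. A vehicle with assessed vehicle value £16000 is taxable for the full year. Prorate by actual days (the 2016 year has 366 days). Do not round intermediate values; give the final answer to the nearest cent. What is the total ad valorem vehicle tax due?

1 Jan – 6 Jun 2016: 158 days at 2% → £16000 × 2% × 158/366 = £138.1421
7 Jun – 31 Dec 2016: 208 days at 3.3% → £16000 × 3.3% × 208/366 = £300.0656
Total = £438.2077

£438.21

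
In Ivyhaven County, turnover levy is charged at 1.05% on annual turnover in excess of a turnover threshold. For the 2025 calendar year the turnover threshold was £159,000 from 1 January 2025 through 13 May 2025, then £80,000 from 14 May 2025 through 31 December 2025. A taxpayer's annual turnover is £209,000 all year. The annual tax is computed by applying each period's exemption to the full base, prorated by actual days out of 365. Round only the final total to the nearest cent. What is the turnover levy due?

£1,052.24

1 January – 13 May 2025: 133 days, exemption £159,000 → (£209,000 − £159,000) × 1.05% × 133/365 = £191.3014
14 May – 31 December 2025: 232 days, exemption £80,000 → (£209,000 − £80,000) × 1.05% × 232/365 = £860.9425
Total = £1,052.2438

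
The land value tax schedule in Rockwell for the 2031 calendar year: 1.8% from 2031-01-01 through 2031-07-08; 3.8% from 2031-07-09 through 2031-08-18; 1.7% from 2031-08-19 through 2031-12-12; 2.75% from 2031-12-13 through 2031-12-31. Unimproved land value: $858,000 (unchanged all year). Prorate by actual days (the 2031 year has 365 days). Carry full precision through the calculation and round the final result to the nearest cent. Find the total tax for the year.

2031-01-01 to 2031-07-08: 189 days at 1.8% → $858,000 × 1.8% × 189/365 = $7,997.0301
2031-07-09 to 2031-08-18: 41 days at 3.8% → $858,000 × 3.8% × 41/365 = $3,662.3671
2031-08-19 to 2031-12-12: 116 days at 1.7% → $858,000 × 1.7% × 116/365 = $4,635.5507
2031-12-13 to 2031-12-31: 19 days at 2.75% → $858,000 × 2.75% × 19/365 = $1,228.2329
Total = $17,523.1808

$17,523.18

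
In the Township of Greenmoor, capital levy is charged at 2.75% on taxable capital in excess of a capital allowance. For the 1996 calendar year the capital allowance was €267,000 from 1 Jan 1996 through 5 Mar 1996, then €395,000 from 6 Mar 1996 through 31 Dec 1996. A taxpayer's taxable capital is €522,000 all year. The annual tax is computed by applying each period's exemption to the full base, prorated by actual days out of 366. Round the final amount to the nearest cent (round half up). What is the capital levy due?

1 Jan – 5 Mar 1996: 65 days, exemption €267,000 → (€522,000 − €267,000) × 2.75% × 65/366 = €1,245.3893
6 Mar – 31 Dec 1996: 301 days, exemption €395,000 → (€522,000 − €395,000) × 2.75% × 301/366 = €2,872.2473
Total = €4,117.6366

€4,117.64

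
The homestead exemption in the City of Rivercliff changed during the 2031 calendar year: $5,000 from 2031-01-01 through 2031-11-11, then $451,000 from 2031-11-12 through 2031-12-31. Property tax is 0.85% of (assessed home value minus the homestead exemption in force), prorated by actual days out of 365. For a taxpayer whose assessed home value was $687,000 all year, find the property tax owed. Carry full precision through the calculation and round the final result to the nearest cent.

2031-01-01 to 2031-11-11: 315 days, exemption $5,000 → ($687,000 − $5,000) × 0.85% × 315/365 = $5,002.8904
2031-11-12 to 2031-12-31: 50 days, exemption $451,000 → ($687,000 − $451,000) × 0.85% × 50/365 = $274.7945
Total = $5,277.6849

$5,277.68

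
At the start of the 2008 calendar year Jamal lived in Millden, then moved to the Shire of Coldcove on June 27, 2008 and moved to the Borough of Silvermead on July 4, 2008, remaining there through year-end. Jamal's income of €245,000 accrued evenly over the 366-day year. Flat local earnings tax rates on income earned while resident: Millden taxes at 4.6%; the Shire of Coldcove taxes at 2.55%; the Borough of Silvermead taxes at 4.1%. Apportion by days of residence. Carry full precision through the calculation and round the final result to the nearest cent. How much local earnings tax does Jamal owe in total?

Millden, January 1 – June 26, 2008: 178 days → €245,000 × 4.6% × 178/366 = €5,481.0383
The Shire of Coldcove, June 27 – July 3, 2008: 7 days → €245,000 × 2.55% × 7/366 = €119.4877
The Borough of Silvermead, July 4 – December 31, 2008: 181 days → €245,000 × 4.1% × 181/366 = €4,967.6093
Total = €10,568.1352

€10,568.14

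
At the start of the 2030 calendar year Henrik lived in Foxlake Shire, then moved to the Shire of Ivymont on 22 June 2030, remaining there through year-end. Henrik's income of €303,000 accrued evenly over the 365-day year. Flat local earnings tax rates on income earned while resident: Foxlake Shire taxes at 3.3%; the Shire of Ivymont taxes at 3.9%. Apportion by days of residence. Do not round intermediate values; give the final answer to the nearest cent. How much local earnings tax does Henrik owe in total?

€10,960.30

Foxlake Shire, 1 January – 21 June 2030: 172 days → €303,000 × 3.3% × 172/365 = €4,711.8575
The Shire of Ivymont, 22 June – 31 December 2030: 193 days → €303,000 × 3.9% × 193/365 = €6,248.4411
Total = €10,960.2986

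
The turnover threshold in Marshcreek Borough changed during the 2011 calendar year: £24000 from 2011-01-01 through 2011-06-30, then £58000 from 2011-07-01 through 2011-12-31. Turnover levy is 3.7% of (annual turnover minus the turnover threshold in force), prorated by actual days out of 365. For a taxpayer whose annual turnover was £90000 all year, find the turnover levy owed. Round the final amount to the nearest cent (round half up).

£1807.83

2011-01-01 to 2011-06-30: 181 days, exemption £24000 → (£90000 − £24000) × 3.7% × 181/365 = £1210.9644
2011-07-01 to 2011-12-31: 184 days, exemption £58000 → (£90000 − £58000) × 3.7% × 184/365 = £596.8658
Total = £1807.8301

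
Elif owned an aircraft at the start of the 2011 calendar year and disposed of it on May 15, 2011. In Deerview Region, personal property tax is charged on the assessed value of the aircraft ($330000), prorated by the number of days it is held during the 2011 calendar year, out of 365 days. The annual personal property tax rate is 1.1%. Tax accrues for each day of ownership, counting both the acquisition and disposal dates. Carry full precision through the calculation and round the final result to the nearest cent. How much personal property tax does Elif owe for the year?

Days held (January 1 – May 15, 2011): 135 out of 365
Tax = $330000 × 1.1% × 135/365 = $1342.6027

$1342.60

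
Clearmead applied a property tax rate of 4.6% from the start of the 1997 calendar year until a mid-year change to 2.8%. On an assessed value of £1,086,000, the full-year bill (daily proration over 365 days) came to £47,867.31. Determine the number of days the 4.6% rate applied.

326 days

Let d = days at the first rate; then 365 − d days at the second rate.
£1,086,000 × [4.6%·d + 2.8%·(365−d)] / 365 = £47,867.31
Solving gives d = 326, so the new rate took effect on November 23, 1997.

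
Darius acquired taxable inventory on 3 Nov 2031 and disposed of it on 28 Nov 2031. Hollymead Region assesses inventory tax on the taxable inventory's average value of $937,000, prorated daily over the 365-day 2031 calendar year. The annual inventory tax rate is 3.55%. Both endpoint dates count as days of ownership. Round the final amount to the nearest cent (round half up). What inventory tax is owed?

$2,369.45

Days held (3 Nov – 28 Nov 2031): 26 out of 365
Tax = $937,000 × 3.55% × 26/365 = $2,369.4548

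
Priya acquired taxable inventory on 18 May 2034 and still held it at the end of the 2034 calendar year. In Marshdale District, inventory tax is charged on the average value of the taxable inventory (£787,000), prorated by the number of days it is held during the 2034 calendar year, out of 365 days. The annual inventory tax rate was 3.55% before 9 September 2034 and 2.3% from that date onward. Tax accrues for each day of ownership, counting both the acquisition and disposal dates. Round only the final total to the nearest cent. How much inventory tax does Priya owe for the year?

18 May – 8 September 2034: 114 days at 3.55% → £787,000 × 3.55% × 114/365 = £8,725.9973
9 September – 31 December 2034: 114 days at 2.3% → £787,000 × 2.3% × 114/365 = £5,653.4630
Total = £14,379.4603

£14,379.46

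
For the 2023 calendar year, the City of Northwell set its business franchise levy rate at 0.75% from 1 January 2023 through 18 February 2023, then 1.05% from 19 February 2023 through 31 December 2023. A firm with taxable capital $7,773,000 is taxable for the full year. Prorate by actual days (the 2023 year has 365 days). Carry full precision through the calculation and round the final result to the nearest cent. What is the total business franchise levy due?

$78,486.00

1 January – 18 February 2023: 49 days at 0.75% → $7,773,000 × 0.75% × 49/365 = $7,826.2397
19 February – 31 December 2023: 316 days at 1.05% → $7,773,000 × 1.05% × 316/365 = $70,659.7644
Total = $78,486.0041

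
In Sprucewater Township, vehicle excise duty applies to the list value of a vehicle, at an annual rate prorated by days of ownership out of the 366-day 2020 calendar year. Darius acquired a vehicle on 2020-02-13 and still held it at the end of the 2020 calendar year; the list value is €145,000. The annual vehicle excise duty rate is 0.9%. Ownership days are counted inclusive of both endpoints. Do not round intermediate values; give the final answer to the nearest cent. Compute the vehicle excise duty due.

Days held (2020-02-13 to 2020-12-31): 323 out of 366
Tax = €145,000 × 0.9% × 323/366 = €1,151.6803

€1,151.68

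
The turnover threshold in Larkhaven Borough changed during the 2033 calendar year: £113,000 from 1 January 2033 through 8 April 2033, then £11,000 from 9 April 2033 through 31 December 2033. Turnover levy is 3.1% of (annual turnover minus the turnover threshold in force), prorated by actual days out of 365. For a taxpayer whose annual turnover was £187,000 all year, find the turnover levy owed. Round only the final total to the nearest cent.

£4,607.02

1 January – 8 April 2033: 98 days, exemption £113,000 → (£187,000 − £113,000) × 3.1% × 98/365 = £615.9233
9 April – 31 December 2033: 267 days, exemption £11,000 → (£187,000 − £11,000) × 3.1% × 267/365 = £3,991.1014
Total = £4,607.0247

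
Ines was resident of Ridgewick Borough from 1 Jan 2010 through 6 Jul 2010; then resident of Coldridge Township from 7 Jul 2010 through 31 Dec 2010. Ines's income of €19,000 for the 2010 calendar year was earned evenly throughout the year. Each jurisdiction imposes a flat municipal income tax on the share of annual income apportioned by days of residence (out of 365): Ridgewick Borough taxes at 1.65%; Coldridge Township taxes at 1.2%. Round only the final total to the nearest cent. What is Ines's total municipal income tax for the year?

Ridgewick Borough, 1 Jan – 6 Jul 2010: 187 days → €19,000 × 1.65% × 187/365 = €160.6151
Coldridge Township, 7 Jul – 31 Dec 2010: 178 days → €19,000 × 1.2% × 178/365 = €111.1890
Total = €271.8041

€271.80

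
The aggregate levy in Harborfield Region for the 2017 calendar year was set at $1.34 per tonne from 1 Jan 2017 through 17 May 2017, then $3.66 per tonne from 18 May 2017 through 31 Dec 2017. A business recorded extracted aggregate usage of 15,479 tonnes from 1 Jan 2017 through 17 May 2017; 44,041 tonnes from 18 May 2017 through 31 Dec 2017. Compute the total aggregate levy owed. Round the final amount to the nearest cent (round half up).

1 Jan – 17 May 2017: 15,479 tonnes at $1.34/tonne → $20741.86
18 May – 31 Dec 2017: 44,041 tonnes at $3.66/tonne → $161190.06

$181931.92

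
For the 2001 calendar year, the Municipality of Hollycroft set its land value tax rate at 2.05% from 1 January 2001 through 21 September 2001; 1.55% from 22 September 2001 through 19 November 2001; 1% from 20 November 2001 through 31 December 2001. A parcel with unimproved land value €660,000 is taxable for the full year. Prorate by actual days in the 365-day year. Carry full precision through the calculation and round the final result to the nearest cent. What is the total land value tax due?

1 January – 21 September 2001: 264 days at 2.05% → €660,000 × 2.05% × 264/365 = €9,786.0822
22 September – 19 November 2001: 59 days at 1.55% → €660,000 × 1.55% × 59/365 = €1,653.6164
20 November – 31 December 2001: 42 days at 1% → €660,000 × 1% × 42/365 = €759.4521
Total = €12,199.1507

€12,199.15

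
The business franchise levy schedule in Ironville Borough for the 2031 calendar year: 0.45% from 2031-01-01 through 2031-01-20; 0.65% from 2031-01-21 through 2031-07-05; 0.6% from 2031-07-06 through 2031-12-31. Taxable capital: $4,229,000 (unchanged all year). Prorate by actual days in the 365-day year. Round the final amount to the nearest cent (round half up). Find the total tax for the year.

$25,988.07

2031-01-01 to 2031-01-20: 20 days at 0.45% → $4,229,000 × 0.45% × 20/365 = $1,042.7671
2031-01-21 to 2031-07-05: 166 days at 0.65% → $4,229,000 × 0.65% × 166/365 = $12,501.6192
2031-07-06 to 2031-12-31: 179 days at 0.6% → $4,229,000 × 0.6% × 179/365 = $12,443.6877
Total = $25,988.0740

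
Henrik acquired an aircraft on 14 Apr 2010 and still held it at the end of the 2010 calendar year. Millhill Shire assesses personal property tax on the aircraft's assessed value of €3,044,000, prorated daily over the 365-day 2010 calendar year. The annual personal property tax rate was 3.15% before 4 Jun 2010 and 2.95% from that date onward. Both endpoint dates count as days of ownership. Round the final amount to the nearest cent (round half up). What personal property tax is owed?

14 Apr – 3 Jun 2010: 51 days at 3.15% → €3,044,000 × 3.15% × 51/365 = €13,397.7699
4 Jun – 31 Dec 2010: 211 days at 2.95% → €3,044,000 × 2.95% × 211/365 = €51,910.6247
Total = €65,308.3945

€65,308.39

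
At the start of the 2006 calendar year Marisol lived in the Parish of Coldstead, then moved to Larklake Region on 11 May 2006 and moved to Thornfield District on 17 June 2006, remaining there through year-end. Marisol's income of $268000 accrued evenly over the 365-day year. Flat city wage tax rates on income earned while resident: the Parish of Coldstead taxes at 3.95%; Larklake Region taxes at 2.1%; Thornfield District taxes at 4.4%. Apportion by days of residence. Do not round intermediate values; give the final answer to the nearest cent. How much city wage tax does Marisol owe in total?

$10737.62

The Parish of Coldstead, 1 January – 10 May 2006: 130 days → $268000 × 3.95% × 130/365 = $3770.3562
Larklake Region, 11 May – 16 June 2006: 37 days → $268000 × 2.1% × 37/365 = $570.5096
Thornfield District, 17 June – 31 December 2006: 198 days → $268000 × 4.4% × 198/365 = $6396.7562
Total = $10737.6219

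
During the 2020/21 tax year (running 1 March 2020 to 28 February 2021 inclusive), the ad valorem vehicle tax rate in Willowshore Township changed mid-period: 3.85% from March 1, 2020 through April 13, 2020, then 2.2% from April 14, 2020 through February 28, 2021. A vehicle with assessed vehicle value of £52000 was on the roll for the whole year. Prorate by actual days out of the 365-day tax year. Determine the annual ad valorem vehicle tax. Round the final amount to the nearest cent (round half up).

£1247.43

March 1 – April 13, 2020: 44 days at 3.85% → £52000 × 3.85% × 44/365 = £241.3370
April 14, 2020 – February 28, 2021: 321 days at 2.2% → £52000 × 2.2% × 321/365 = £1006.0932
Total = £1247.4301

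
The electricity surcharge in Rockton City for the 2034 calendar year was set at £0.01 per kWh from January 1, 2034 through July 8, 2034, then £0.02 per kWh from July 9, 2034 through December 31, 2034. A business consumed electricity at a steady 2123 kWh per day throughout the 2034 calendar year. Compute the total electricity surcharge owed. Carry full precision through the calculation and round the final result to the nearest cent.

January 1 – July 8, 2034: 189 days × 2123 kWh/day = 401,247 kWh at £0.01/kWh → £4012.47
July 9 – December 31, 2034: 176 days × 2123 kWh/day = 373,648 kWh at £0.02/kWh → £7472.96

£11485.43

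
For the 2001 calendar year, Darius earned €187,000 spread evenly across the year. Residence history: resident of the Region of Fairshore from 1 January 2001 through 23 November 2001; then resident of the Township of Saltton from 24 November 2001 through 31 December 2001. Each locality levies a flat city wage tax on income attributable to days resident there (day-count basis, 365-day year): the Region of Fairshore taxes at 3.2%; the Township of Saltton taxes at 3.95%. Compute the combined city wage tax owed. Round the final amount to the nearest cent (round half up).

€6,130.01

The Region of Fairshore, 1 January – 23 November 2001: 327 days → €187,000 × 3.2% × 327/365 = €5,361.0082
The Township of Saltton, 24 November – 31 December 2001: 38 days → €187,000 × 3.95% × 38/365 = €769.0055
Total = €6,130.0137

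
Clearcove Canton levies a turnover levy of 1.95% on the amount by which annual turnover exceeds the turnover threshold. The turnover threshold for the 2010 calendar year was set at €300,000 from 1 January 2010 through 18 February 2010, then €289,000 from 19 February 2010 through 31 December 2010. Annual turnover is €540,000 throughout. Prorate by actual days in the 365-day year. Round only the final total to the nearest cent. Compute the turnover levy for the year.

€4,865.70

1 January – 18 February 2010: 49 days, exemption €300,000 → (€540,000 − €300,000) × 1.95% × 49/365 = €628.2740
19 February – 31 December 2010: 316 days, exemption €289,000 → (€540,000 − €289,000) × 1.95% × 316/365 = €4,237.4301
Total = €4,865.7041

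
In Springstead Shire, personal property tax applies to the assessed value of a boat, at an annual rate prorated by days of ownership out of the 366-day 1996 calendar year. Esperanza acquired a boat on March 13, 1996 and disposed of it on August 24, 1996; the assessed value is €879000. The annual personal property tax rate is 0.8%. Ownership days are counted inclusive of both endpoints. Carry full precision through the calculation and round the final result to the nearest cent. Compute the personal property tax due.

€3170.16

Days held (March 13 – August 24, 1996): 165 out of 366
Tax = €879000 × 0.8% × 165/366 = €3170.1639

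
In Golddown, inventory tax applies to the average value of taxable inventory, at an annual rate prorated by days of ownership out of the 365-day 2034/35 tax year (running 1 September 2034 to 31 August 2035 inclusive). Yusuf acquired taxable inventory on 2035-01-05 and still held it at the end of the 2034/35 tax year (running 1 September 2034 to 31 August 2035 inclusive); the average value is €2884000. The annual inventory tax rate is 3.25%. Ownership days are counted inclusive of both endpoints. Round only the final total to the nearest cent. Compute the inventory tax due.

Days held (2035-01-05 to 2035-08-31): 239 out of 365
Tax = €2884000 × 3.25% × 239/365 = €61373.8904

€61373.89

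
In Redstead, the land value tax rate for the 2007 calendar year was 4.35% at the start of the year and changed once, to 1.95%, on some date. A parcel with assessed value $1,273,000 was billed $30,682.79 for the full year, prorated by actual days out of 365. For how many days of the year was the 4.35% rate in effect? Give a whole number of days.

Let d = days at the first rate; then 365 − d days at the second rate.
$1,273,000 × [4.35%·d + 1.95%·(365−d)] / 365 = $30,682.79
Solving gives d = 70, so the new rate took effect on March 12, 2007.

70 days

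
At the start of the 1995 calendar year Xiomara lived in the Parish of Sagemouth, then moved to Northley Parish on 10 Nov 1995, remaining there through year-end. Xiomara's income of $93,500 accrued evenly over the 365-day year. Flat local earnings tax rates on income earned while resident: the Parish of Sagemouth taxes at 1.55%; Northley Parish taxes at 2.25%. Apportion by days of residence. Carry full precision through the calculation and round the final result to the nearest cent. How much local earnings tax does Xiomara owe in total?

$1,542.49

The Parish of Sagemouth, 1 Jan – 9 Nov 1995: 313 days → $93,500 × 1.55% × 313/365 = $1,242.7815
Northley Parish, 10 Nov – 31 Dec 1995: 52 days → $93,500 × 2.25% × 52/365 = $299.7123
Total = $1,542.4938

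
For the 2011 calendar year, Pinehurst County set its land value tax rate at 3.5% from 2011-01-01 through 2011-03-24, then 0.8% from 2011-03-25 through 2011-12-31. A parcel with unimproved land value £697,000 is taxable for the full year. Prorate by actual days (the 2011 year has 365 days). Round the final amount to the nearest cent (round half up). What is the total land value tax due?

2011-01-01 to 2011-03-24: 83 days at 3.5% → £697,000 × 3.5% × 83/365 = £5,547.3562
2011-03-25 to 2011-12-31: 282 days at 0.8% → £697,000 × 0.8% × 282/365 = £4,308.0329
Total = £9,855.3890

£9,855.39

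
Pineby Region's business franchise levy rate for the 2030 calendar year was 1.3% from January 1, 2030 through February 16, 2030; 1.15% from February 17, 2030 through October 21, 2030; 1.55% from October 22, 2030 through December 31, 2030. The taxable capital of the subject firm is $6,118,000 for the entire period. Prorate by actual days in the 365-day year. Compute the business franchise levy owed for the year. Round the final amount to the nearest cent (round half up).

$76,299.00

January 1 – February 16, 2030: 47 days at 1.3% → $6,118,000 × 1.3% × 47/365 = $10,241.3644
February 17 – October 21, 2030: 247 days at 1.15% → $6,118,000 × 1.15% × 247/365 = $47,611.4493
October 22 – December 31, 2030: 71 days at 1.55% → $6,118,000 × 1.55% × 71/365 = $18,446.1890
Total = $76,299.0027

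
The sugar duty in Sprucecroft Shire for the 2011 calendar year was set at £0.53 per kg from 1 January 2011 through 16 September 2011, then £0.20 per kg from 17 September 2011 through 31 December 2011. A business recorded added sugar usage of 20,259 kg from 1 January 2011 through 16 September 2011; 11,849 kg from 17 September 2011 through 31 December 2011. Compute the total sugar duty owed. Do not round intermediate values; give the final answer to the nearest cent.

1 January – 16 September 2011: 20,259 kg at £0.53/kg → £10737.27
17 September – 31 December 2011: 11,849 kg at £0.20/kg → £2369.80

£13107.07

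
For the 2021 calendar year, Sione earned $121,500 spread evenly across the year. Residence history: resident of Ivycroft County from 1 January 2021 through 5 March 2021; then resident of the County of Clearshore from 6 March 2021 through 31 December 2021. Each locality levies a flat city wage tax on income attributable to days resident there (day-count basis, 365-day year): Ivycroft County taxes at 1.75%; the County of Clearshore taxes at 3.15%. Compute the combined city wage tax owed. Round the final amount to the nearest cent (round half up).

$3,528.99

Ivycroft County, 1 January – 5 March 2021: 64 days → $121,500 × 1.75% × 64/365 = $372.8219
The County of Clearshore, 6 March – 31 December 2021: 301 days → $121,500 × 3.15% × 301/365 = $3,156.1705
Total = $3,528.9925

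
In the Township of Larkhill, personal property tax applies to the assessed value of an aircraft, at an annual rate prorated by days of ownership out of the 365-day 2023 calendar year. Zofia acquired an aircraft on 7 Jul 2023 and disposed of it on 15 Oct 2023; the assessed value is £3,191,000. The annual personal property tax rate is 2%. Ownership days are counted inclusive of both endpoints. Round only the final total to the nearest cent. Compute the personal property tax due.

£17,659.78

Days held (7 Jul – 15 Oct 2023): 101 out of 365
Tax = £3,191,000 × 2% × 101/365 = £17,659.7808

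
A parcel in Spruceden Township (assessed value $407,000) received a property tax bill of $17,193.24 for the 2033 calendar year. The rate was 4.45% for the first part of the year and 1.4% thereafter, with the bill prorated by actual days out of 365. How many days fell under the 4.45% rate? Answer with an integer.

338 days

Let d = days at the first rate; then 365 − d days at the second rate.
$407,000 × [4.45%·d + 1.4%·(365−d)] / 365 = $17,193.24
Solving gives d = 338, so the new rate took effect on 5 December 2033.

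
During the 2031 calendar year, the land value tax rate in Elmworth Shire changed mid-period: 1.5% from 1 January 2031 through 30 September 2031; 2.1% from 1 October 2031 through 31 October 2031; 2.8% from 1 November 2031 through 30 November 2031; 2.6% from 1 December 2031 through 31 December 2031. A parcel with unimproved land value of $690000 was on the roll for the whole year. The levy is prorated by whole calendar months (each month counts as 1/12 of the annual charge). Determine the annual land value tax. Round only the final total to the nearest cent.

1 January – 30 September 2031: 9 months at 1.5% → $690000 × 1.5% × 9/12 = $7762.5000
1 October – 31 October 2031: 1 month at 2.1% → $690000 × 2.1% × 1/12 = $1207.5000
1 November – 30 November 2031: 1 month at 2.8% → $690000 × 2.8% × 1/12 = $1610.0000
1 December – 31 December 2031: 1 month at 2.6% → $690000 × 2.6% × 1/12 = $1495.0000
Total = $12075.0000

$12075.00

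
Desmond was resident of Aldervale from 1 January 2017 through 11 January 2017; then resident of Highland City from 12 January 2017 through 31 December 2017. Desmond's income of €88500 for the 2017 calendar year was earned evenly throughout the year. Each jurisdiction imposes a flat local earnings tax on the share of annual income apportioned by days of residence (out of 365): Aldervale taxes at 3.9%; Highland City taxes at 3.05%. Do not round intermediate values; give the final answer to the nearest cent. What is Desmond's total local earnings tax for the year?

Aldervale, 1 January – 11 January 2017: 11 days → €88500 × 3.9% × 11/365 = €104.0178
Highland City, 12 January – 31 December 2017: 354 days → €88500 × 3.05% × 354/365 = €2617.9027
Total = €2721.9205

€2721.92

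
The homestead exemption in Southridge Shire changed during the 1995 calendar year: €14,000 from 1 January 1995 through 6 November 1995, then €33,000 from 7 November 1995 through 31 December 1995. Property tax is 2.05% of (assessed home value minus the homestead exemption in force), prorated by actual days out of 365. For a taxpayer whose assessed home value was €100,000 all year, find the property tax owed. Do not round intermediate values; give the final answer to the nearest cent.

1 January – 6 November 1995: 310 days, exemption €14,000 → (€100,000 − €14,000) × 2.05% × 310/365 = €1,497.3425
7 November – 31 December 1995: 55 days, exemption €33,000 → (€100,000 − €33,000) × 2.05% × 55/365 = €206.9658
Total = €1,704.3082

€1,704.31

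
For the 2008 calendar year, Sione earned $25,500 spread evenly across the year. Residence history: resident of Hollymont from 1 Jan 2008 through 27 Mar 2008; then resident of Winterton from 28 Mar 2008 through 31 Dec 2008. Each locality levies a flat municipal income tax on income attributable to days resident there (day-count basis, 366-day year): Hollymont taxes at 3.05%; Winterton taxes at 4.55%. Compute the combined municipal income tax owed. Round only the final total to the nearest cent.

Hollymont, 1 Jan – 27 Mar 2008: 87 days → $25,500 × 3.05% × 87/366 = $184.8750
Winterton, 28 Mar – 31 Dec 2008: 279 days → $25,500 × 4.55% × 279/366 = $884.4529
Total = $1,069.3279

$1,069.33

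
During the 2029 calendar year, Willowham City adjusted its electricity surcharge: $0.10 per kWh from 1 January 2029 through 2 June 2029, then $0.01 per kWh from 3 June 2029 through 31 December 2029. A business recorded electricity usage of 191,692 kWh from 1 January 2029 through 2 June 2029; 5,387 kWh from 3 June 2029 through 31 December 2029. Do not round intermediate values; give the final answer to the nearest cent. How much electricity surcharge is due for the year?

$19,223.07

1 January – 2 June 2029: 191,692 kWh at $0.10/kWh → $19,169.20
3 June – 31 December 2029: 5,387 kWh at $0.01/kWh → $53.87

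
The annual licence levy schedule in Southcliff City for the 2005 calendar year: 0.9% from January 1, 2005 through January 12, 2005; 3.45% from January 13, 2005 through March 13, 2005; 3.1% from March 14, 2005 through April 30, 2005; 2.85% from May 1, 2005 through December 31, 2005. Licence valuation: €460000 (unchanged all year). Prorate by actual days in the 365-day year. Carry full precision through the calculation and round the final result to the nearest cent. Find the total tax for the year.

January 1 – January 12, 2005: 12 days at 0.9% → €460000 × 0.9% × 12/365 = €136.1096
January 13 – March 13, 2005: 60 days at 3.45% → €460000 × 3.45% × 60/365 = €2608.7671
March 14 – April 30, 2005: 48 days at 3.1% → €460000 × 3.1% × 48/365 = €1875.2877
May 1 – December 31, 2005: 245 days at 2.85% → €460000 × 2.85% × 245/365 = €8799.8630
Total = €13420.0274

€13420.03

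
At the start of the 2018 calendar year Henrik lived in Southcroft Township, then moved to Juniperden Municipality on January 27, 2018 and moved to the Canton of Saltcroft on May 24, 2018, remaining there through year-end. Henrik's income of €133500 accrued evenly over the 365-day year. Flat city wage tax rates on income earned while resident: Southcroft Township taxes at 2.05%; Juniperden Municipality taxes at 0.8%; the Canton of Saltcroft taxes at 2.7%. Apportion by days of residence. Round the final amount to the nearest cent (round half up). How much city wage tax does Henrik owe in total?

€2729.62

Southcroft Township, January 1 – January 26, 2018: 26 days → €133500 × 2.05% × 26/365 = €194.9466
Juniperden Municipality, January 27 – May 23, 2018: 117 days → €133500 × 0.8% × 117/365 = €342.3452
The Canton of Saltcroft, May 24 – December 31, 2018: 222 days → €133500 × 2.7% × 222/365 = €2192.3260
Total = €2729.6178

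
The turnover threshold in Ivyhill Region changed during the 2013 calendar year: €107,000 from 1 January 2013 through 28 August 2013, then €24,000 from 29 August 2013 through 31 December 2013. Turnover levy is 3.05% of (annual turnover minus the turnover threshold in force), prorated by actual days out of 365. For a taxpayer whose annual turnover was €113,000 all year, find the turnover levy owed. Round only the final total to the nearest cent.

€1,049.95

1 January – 28 August 2013: 240 days, exemption €107,000 → (€113,000 − €107,000) × 3.05% × 240/365 = €120.3288
29 August – 31 December 2013: 125 days, exemption €24,000 → (€113,000 − €24,000) × 3.05% × 125/365 = €929.6233
Total = €1,049.9521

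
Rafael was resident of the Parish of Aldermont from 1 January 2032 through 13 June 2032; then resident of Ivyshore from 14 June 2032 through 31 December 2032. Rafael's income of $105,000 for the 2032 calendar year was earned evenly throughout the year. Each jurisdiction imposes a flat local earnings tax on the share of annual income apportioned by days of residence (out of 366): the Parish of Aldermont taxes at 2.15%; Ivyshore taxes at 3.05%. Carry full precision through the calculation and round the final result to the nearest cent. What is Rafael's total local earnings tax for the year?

$2,776.48

The Parish of Aldermont, 1 January – 13 June 2032: 165 days → $105,000 × 2.15% × 165/366 = $1,017.7254
Ivyshore, 14 June – 31 December 2032: 201 days → $105,000 × 3.05% × 201/366 = $1,758.7500
Total = $2,776.4754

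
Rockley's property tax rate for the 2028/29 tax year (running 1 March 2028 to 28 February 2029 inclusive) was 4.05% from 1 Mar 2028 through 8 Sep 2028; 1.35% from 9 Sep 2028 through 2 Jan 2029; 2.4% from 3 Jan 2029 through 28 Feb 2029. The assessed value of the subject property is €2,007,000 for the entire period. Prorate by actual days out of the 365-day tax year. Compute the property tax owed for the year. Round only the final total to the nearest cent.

€58,890.33

1 Mar – 8 Sep 2028: 192 days at 4.05% → €2,007,000 × 4.05% × 192/365 = €42,757.3479
9 Sep 2028 – 2 Jan 2029: 116 days at 1.35% → €2,007,000 × 1.35% × 116/365 = €8,610.8548
3 Jan – 28 Feb 2029: 57 days at 2.4% → €2,007,000 × 2.4% × 57/365 = €7,522.1260
Total = €58,890.3288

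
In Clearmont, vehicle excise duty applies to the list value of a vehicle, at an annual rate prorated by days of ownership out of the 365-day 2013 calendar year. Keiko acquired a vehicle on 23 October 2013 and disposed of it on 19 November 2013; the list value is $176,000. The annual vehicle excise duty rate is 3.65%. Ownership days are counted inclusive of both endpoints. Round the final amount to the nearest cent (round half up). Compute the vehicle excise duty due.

$492.80

Days held (23 October – 19 November 2013): 28 out of 365
Tax = $176,000 × 3.65% × 28/365 = $492.8000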